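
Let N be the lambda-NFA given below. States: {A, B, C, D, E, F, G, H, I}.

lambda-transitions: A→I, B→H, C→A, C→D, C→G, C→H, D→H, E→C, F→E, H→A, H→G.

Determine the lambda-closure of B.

{A, B, G, H, I}

Start with {B}.
From B via lambda: add H.
From H via lambda: add A, G.
From A via lambda: add I.
No new states can be added; the closed set is {A, B, G, H, I}.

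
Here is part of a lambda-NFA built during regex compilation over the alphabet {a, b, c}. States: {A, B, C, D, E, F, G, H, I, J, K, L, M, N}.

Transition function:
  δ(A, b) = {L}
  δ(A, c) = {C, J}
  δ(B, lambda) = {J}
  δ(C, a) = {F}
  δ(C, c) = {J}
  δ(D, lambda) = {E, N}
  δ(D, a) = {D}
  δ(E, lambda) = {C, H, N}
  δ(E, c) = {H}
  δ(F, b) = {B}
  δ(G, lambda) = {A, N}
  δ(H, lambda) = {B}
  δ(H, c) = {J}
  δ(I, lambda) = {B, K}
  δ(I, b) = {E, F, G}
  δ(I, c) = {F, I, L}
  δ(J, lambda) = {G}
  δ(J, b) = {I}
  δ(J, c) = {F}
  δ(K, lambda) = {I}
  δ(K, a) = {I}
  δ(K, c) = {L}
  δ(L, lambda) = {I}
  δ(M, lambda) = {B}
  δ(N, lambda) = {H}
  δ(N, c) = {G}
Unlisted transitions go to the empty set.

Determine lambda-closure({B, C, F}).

Start with {B, C, F}.
From B via lambda: add J.
From J via lambda: add G.
From G via lambda: add A, N.
From N via lambda: add H.
No new states can be added; the closed set is {A, B, C, F, G, H, J, N}.

{A, B, C, F, G, H, J, N}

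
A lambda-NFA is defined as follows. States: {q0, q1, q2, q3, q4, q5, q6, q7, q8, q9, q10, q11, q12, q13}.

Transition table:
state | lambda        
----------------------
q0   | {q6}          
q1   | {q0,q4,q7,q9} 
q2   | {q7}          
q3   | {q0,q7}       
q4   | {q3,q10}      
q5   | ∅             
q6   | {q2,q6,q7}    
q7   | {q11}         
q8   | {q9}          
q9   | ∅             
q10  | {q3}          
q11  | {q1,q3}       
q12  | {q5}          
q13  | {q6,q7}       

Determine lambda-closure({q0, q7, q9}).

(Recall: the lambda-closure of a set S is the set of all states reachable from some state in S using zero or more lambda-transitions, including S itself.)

Start with {q0, q7, q9}.
From q0 via lambda: add q6.
From q7 via lambda: add q11.
From q6 via lambda: add q2.
From q11 via lambda: add q1, q3.
From q1 via lambda: add q4.
From q4 via lambda: add q10.
No new states can be added; the closed set is {q0, q1, q2, q3, q4, q6, q7, q9, q10, q11}.

{q0, q1, q2, q3, q4, q6, q7, q9, q10, q11}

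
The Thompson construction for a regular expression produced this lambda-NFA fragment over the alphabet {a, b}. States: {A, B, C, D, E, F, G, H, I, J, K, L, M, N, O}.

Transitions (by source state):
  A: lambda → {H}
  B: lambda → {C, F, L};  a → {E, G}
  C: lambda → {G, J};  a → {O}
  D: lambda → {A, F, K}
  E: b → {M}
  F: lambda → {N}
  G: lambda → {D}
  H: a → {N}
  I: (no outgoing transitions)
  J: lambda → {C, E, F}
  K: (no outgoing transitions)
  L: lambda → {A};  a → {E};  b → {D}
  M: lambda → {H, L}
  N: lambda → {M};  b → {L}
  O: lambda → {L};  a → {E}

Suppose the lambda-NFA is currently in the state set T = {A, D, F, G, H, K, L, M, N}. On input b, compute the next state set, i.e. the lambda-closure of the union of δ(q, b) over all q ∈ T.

{A, D, F, H, K, L, M, N}

L on b → {D}.
N on b → {L}.
No b-transition from A, D, F, G, H, K, M.
Union after reading b: {D, L}.
Now take the lambda-closure:
From D via lambda: add A, F, K.
From A via lambda: add H.
From F via lambda: add N.
From N via lambda: add M.
No new states can be added; the closed set is {A, D, F, H, K, L, M, N}.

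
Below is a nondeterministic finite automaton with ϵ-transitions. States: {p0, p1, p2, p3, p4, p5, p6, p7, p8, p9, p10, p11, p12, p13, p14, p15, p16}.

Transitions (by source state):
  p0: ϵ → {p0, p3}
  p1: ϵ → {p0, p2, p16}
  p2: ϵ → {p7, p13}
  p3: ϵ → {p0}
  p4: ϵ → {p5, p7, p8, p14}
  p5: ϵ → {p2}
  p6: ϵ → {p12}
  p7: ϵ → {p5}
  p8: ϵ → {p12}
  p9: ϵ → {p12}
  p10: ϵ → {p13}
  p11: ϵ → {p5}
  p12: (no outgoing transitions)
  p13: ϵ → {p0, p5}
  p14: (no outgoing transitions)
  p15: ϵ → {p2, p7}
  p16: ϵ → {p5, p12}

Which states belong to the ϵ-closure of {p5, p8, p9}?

{p0, p2, p3, p5, p7, p8, p9, p12, p13}

Start with {p5, p8, p9}.
From p5 via ϵ: add p2.
From p8 via ϵ: add p12.
From p2 via ϵ: add p7, p13.
From p13 via ϵ: add p0.
From p0 via ϵ: add p3.
No new states can be added; the closed set is {p0, p2, p3, p5, p7, p8, p9, p12, p13}.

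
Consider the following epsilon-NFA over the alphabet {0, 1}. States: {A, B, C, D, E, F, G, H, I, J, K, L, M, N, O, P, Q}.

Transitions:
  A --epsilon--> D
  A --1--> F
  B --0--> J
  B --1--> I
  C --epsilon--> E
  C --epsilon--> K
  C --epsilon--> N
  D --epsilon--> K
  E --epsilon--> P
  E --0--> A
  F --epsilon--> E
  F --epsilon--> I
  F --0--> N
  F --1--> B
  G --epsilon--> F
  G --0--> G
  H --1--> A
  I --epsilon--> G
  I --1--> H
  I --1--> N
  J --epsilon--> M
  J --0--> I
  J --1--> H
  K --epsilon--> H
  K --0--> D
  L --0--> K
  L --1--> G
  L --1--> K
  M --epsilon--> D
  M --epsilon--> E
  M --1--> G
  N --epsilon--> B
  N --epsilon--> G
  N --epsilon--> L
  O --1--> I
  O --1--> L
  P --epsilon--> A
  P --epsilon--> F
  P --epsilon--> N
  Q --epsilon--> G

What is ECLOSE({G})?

Start with {G}.
From G via epsilon: add F.
From F via epsilon: add E, I.
From E via epsilon: add P.
From P via epsilon: add A, N.
From A via epsilon: add D.
From N via epsilon: add B, L.
From D via epsilon: add K.
From K via epsilon: add H.
No new states can be added; the closed set is {A, B, D, E, F, G, H, I, K, L, N, P}.

{A, B, D, E, F, G, H, I, K, L, N, P}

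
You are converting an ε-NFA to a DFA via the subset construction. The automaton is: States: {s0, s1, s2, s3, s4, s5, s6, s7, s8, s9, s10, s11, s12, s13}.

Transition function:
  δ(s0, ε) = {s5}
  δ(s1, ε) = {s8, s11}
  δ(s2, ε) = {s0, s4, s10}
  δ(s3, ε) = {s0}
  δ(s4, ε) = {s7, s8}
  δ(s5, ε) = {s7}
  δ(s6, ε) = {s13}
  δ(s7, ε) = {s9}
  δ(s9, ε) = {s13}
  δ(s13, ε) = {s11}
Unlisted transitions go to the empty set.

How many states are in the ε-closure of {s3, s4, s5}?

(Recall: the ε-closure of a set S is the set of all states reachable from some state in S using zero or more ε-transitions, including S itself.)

9

Start with {s3, s4, s5}.
From s3 via ε: add s0.
From s4 via ε: add s7, s8.
From s7 via ε: add s9.
From s9 via ε: add s13.
From s13 via ε: add s11.
ε-closure = {s0, s3, s4, s5, s7, s8, s9, s11, s13}, which has 9 states.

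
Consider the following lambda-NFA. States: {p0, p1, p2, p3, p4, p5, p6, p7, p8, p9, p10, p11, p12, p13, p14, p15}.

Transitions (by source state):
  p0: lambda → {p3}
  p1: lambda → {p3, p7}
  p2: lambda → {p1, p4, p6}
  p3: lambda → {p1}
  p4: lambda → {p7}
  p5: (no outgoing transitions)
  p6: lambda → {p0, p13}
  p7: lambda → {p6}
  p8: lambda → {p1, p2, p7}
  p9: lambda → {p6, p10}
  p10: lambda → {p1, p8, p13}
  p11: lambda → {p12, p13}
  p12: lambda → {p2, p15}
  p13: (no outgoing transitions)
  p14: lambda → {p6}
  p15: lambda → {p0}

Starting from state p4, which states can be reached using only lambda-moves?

Start with {p4}.
From p4 via lambda: add p7.
From p7 via lambda: add p6.
From p6 via lambda: add p0, p13.
From p0 via lambda: add p3.
From p3 via lambda: add p1.
No new states can be added; the closed set is {p0, p1, p3, p4, p6, p7, p13}.

{p0, p1, p3, p4, p6, p7, p13}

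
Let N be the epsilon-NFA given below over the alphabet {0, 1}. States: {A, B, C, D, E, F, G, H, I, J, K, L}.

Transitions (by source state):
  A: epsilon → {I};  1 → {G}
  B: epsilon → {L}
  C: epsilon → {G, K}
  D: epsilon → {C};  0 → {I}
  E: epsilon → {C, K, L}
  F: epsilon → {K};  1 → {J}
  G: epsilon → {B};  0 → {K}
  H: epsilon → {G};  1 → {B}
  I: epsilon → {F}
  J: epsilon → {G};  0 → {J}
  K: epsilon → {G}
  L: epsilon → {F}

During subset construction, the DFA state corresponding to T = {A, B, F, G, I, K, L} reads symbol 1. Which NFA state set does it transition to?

{B, F, G, J, K, L}

A on 1 → {G}.
F on 1 → {J}.
No 1-transition from B, G, I, K, L.
Union after reading 1: {G, J}.
Now take the epsilon-closure:
From G via epsilon: add B.
From B via epsilon: add L.
From L via epsilon: add F.
From F via epsilon: add K.
No new states can be added; the closed set is {B, F, G, J, K, L}.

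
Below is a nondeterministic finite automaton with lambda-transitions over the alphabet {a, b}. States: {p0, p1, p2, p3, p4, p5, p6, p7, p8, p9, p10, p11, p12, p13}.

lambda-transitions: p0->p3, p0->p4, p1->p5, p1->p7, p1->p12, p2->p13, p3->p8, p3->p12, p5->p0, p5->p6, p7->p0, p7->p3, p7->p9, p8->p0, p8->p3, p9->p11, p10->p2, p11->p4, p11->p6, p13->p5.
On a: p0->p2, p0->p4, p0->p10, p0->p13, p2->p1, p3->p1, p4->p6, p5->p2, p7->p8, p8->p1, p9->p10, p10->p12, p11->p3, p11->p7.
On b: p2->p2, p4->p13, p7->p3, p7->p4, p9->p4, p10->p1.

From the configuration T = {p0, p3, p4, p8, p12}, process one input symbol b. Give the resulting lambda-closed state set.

p4 on b → {p13}.
No b-transition from p0, p3, p8, p12.
Union after reading b: {p13}.
Now take the lambda-closure:
From p13 via lambda: add p5.
From p5 via lambda: add p0, p6.
From p0 via lambda: add p3, p4.
From p3 via lambda: add p8, p12.
No new states can be added; the closed set is {p0, p3, p4, p5, p6, p8, p12, p13}.

{p0, p3, p4, p5, p6, p8, p12, p13}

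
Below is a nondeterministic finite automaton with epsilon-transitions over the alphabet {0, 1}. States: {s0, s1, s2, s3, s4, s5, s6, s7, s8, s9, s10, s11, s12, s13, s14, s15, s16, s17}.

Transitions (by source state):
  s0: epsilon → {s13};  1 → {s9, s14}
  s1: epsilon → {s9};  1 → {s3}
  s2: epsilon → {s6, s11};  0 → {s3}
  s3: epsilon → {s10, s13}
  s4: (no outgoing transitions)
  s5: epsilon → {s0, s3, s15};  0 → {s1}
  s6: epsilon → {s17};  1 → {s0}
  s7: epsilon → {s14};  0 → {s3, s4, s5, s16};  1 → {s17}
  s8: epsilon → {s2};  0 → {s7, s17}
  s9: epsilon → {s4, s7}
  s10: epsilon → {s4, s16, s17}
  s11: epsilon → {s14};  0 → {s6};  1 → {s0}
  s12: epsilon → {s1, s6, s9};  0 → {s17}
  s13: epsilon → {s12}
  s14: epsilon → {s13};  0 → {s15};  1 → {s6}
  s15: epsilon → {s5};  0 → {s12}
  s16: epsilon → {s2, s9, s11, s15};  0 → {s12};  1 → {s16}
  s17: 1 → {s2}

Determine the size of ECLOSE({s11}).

10

Start with {s11}.
From s11 via epsilon: add s14.
From s14 via epsilon: add s13.
From s13 via epsilon: add s12.
From s12 via epsilon: add s1, s6, s9.
From s6 via epsilon: add s17.
From s9 via epsilon: add s4, s7.
epsilon-closure = {s1, s4, s6, s7, s9, s11, s12, s13, s14, s17}, which has 10 states.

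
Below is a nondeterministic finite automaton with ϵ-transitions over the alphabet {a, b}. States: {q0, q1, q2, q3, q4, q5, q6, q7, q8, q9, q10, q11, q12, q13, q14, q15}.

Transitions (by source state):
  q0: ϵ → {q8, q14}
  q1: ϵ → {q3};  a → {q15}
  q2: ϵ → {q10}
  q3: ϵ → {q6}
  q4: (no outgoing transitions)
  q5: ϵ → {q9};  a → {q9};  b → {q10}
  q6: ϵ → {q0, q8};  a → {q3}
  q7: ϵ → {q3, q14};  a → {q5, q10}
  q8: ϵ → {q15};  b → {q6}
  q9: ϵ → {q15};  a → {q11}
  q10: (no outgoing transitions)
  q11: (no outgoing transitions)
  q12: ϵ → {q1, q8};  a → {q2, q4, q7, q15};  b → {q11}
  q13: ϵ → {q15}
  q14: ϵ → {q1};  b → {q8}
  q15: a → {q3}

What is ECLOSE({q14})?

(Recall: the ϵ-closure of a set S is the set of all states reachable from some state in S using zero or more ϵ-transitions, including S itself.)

{q0, q1, q3, q6, q8, q14, q15}

Start with {q14}.
From q14 via ϵ: add q1.
From q1 via ϵ: add q3.
From q3 via ϵ: add q6.
From q6 via ϵ: add q0, q8.
From q8 via ϵ: add q15.
No new states can be added; the closed set is {q0, q1, q3, q6, q8, q14, q15}.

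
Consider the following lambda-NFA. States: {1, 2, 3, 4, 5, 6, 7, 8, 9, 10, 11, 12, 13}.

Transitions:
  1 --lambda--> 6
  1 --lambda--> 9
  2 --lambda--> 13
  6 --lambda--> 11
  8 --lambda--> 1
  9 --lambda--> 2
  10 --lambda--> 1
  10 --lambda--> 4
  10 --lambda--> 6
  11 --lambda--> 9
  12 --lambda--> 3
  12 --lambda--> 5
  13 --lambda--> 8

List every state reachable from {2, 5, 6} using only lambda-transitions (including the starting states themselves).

Start with {2, 5, 6}.
From 2 via lambda: add 13.
From 6 via lambda: add 11.
From 11 via lambda: add 9.
From 13 via lambda: add 8.
From 8 via lambda: add 1.
No new states can be added; the closed set is {1, 2, 5, 6, 8, 9, 11, 13}.

{1, 2, 5, 6, 8, 9, 11, 13}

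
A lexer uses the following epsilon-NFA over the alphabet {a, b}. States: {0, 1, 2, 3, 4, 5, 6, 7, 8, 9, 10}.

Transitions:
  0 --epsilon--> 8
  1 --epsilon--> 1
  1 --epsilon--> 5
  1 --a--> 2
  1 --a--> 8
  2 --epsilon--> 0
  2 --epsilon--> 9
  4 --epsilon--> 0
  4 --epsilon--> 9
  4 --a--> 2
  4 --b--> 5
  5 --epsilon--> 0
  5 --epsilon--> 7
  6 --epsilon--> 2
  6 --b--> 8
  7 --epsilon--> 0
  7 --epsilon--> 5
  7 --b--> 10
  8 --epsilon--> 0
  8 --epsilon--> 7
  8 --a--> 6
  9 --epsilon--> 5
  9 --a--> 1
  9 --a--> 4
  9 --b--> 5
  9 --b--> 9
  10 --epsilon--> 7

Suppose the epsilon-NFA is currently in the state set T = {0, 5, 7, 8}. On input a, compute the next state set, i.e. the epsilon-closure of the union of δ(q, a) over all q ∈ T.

8 on a → {6}.
No a-transition from 0, 5, 7.
Union after reading a: {6}.
Now take the epsilon-closure:
From 6 via epsilon: add 2.
From 2 via epsilon: add 0, 9.
From 0 via epsilon: add 8.
From 9 via epsilon: add 5.
From 5 via epsilon: add 7.
No new states can be added; the closed set is {0, 2, 5, 6, 7, 8, 9}.

{0, 2, 5, 6, 7, 8, 9}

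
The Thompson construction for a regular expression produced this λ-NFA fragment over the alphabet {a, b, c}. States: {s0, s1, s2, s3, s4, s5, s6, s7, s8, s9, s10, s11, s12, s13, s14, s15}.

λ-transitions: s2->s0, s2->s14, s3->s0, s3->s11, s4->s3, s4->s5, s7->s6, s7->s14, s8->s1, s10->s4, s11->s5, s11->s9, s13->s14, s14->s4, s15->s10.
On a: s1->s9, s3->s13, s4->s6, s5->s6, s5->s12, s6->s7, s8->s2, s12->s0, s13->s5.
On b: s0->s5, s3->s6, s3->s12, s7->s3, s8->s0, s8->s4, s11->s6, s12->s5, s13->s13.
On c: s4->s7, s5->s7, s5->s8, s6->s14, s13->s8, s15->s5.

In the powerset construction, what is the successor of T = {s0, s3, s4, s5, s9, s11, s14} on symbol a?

s3 on a → {s13}.
s4 on a → {s6}.
s5 on a → {s6, s12}.
No a-transition from s0, s9, s11, s14.
Union after reading a: {s6, s12, s13}.
Now take the λ-closure:
From s13 via λ: add s14.
From s14 via λ: add s4.
From s4 via λ: add s3, s5.
From s3 via λ: add s0, s11.
From s11 via λ: add s9.
No new states can be added; the closed set is {s0, s3, s4, s5, s6, s9, s11, s12, s13, s14}.

{s0, s3, s4, s5, s6, s9, s11, s12, s13, s14}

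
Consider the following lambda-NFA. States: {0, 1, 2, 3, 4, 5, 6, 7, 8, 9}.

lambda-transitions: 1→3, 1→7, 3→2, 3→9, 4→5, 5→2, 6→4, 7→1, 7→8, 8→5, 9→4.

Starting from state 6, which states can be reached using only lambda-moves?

Start with {6}.
From 6 via lambda: add 4.
From 4 via lambda: add 5.
From 5 via lambda: add 2.
No new states can be added; the closed set is {2, 4, 5, 6}.

{2, 4, 5, 6}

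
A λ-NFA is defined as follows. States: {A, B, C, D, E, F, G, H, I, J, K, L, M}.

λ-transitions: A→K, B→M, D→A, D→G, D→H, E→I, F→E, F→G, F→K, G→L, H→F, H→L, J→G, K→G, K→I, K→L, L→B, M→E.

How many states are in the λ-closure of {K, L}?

7

Start with {K, L}.
From K via λ: add G, I.
From L via λ: add B.
From B via λ: add M.
From M via λ: add E.
λ-closure = {B, E, G, I, K, L, M}, which has 7 states.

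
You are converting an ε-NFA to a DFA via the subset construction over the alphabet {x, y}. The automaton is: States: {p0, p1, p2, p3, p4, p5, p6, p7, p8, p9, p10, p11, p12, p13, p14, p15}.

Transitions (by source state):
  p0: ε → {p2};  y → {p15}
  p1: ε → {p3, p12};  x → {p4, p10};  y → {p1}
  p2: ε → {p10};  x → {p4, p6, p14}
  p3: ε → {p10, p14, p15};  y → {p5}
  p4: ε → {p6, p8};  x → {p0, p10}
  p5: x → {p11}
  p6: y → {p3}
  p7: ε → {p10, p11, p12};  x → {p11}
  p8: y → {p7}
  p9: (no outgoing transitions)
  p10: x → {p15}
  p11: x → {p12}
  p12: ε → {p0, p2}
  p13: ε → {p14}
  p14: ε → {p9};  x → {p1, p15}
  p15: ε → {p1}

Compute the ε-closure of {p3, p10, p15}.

{p0, p1, p2, p3, p9, p10, p12, p14, p15}

Start with {p3, p10, p15}.
From p3 via ε: add p14.
From p15 via ε: add p1.
From p1 via ε: add p12.
From p14 via ε: add p9.
From p12 via ε: add p0, p2.
No new states can be added; the closed set is {p0, p1, p2, p3, p9, p10, p12, p14, p15}.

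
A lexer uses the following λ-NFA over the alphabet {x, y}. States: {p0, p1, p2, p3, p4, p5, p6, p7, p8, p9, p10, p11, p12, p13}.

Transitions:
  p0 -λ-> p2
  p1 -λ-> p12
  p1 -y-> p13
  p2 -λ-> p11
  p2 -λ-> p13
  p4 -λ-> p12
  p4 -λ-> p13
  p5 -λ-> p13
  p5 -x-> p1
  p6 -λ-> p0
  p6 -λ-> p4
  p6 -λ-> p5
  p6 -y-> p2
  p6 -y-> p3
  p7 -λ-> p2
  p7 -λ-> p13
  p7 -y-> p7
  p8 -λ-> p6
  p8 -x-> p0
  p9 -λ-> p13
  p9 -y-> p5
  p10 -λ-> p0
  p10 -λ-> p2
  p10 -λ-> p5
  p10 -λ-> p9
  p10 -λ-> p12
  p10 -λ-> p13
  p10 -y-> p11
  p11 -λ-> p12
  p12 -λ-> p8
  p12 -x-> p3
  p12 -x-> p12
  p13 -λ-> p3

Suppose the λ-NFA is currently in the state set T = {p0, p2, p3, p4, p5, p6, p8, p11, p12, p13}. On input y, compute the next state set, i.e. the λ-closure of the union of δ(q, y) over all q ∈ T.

p6 on y → {p2, p3}.
No y-transition from p0, p2, p3, p4, p5, p8, p11, p12, p13.
Union after reading y: {p2, p3}.
Now take the λ-closure:
From p2 via λ: add p11, p13.
From p11 via λ: add p12.
From p12 via λ: add p8.
From p8 via λ: add p6.
From p6 via λ: add p0, p4, p5.
No new states can be added; the closed set is {p0, p2, p3, p4, p5, p6, p8, p11, p12, p13}.

{p0, p2, p3, p4, p5, p6, p8, p11, p12, p13}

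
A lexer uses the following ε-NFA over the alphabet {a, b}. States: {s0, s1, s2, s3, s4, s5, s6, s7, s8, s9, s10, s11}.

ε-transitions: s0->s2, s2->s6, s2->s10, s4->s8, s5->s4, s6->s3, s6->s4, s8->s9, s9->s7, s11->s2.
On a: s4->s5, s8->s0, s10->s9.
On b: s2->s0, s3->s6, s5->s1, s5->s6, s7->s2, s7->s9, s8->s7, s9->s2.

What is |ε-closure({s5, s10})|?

6

Start with {s5, s10}.
From s5 via ε: add s4.
From s4 via ε: add s8.
From s8 via ε: add s9.
From s9 via ε: add s7.
ε-closure = {s4, s5, s7, s8, s9, s10}, which has 6 states.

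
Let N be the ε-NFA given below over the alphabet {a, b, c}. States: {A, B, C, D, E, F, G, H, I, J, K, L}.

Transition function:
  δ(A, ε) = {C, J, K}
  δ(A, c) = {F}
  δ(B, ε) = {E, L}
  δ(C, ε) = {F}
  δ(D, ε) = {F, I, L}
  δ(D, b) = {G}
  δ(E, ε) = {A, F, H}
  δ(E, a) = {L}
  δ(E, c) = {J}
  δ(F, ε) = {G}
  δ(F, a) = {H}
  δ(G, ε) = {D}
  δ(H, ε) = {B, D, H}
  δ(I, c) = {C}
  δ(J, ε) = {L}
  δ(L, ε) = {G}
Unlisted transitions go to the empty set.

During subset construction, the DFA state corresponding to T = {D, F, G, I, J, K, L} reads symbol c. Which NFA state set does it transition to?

I on c → {C}.
No c-transition from D, F, G, J, K, L.
Union after reading c: {C}.
Now take the ε-closure:
From C via ε: add F.
From F via ε: add G.
From G via ε: add D.
From D via ε: add I, L.
No new states can be added; the closed set is {C, D, F, G, I, L}.

{C, D, F, G, I, L}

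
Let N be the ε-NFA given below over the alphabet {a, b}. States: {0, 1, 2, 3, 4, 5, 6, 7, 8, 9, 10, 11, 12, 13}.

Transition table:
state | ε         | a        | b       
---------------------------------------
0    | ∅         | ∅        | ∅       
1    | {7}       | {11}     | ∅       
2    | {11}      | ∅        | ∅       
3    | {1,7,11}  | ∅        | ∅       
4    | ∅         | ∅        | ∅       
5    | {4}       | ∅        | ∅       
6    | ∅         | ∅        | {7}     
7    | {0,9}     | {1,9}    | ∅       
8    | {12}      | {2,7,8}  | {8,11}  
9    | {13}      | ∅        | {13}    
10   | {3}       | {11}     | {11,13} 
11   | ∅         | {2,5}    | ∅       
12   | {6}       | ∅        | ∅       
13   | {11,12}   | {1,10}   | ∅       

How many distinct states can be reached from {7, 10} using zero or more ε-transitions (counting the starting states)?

Start with {7, 10}.
From 7 via ε: add 0, 9.
From 10 via ε: add 3.
From 3 via ε: add 1, 11.
From 9 via ε: add 13.
From 13 via ε: add 12.
From 12 via ε: add 6.
ε-closure = {0, 1, 3, 6, 7, 9, 10, 11, 12, 13}, which has 10 states.

10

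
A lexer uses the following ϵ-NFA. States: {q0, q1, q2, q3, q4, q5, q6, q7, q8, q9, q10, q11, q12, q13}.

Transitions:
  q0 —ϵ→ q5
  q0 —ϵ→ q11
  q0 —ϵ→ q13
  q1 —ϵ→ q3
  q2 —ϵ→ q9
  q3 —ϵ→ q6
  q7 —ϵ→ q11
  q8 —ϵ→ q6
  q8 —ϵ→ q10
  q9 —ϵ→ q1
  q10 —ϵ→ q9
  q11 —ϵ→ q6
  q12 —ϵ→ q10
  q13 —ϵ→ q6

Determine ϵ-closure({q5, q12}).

{q1, q3, q5, q6, q9, q10, q12}

Start with {q5, q12}.
From q12 via ϵ: add q10.
From q10 via ϵ: add q9.
From q9 via ϵ: add q1.
From q1 via ϵ: add q3.
From q3 via ϵ: add q6.
No new states can be added; the closed set is {q1, q3, q5, q6, q9, q10, q12}.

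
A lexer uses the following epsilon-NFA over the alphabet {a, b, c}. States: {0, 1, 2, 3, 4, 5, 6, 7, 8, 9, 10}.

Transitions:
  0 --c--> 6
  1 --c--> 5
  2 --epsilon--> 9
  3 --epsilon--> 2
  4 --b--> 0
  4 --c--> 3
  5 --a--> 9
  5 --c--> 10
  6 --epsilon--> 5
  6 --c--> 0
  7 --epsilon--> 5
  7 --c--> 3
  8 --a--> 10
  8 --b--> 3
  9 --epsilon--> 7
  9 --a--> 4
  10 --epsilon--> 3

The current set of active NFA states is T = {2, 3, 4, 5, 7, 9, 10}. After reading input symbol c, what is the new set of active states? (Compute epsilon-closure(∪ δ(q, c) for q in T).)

{2, 3, 5, 7, 9, 10}

4 on c → {3}.
5 on c → {10}.
7 on c → {3}.
No c-transition from 2, 3, 9, 10.
Union after reading c: {3, 10}.
Now take the epsilon-closure:
From 3 via epsilon: add 2.
From 2 via epsilon: add 9.
From 9 via epsilon: add 7.
From 7 via epsilon: add 5.
No new states can be added; the closed set is {2, 3, 5, 7, 9, 10}.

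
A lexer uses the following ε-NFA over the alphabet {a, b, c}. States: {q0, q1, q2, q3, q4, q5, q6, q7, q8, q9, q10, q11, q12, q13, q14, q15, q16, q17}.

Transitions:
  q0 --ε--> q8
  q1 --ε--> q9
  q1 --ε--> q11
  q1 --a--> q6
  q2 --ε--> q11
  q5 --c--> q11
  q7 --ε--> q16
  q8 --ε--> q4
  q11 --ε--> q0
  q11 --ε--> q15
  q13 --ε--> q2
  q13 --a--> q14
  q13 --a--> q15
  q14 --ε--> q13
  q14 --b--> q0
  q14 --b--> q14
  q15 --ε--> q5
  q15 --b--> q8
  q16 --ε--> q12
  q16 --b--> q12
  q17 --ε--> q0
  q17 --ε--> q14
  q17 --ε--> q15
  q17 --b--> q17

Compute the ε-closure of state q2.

Start with {q2}.
From q2 via ε: add q11.
From q11 via ε: add q0, q15.
From q0 via ε: add q8.
From q15 via ε: add q5.
From q8 via ε: add q4.
No new states can be added; the closed set is {q0, q2, q4, q5, q8, q11, q15}.

{q0, q2, q4, q5, q8, q11, q15}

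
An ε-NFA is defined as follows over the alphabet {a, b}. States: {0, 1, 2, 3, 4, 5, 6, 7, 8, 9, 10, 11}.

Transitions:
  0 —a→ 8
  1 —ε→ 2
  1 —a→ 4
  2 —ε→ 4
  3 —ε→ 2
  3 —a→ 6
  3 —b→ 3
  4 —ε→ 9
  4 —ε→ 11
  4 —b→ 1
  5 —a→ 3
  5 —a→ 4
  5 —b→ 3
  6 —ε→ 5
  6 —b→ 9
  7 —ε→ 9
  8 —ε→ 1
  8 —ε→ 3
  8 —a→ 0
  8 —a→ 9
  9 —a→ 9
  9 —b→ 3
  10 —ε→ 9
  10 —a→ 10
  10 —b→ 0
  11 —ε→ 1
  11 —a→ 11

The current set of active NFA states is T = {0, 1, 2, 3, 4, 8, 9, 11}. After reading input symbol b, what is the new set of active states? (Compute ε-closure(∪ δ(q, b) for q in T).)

3 on b → {3}.
4 on b → {1}.
9 on b → {3}.
No b-transition from 0, 1, 2, 8, 11.
Union after reading b: {1, 3}.
Now take the ε-closure:
From 1 via ε: add 2.
From 2 via ε: add 4.
From 4 via ε: add 9, 11.
No new states can be added; the closed set is {1, 2, 3, 4, 9, 11}.

{1, 2, 3, 4, 9, 11}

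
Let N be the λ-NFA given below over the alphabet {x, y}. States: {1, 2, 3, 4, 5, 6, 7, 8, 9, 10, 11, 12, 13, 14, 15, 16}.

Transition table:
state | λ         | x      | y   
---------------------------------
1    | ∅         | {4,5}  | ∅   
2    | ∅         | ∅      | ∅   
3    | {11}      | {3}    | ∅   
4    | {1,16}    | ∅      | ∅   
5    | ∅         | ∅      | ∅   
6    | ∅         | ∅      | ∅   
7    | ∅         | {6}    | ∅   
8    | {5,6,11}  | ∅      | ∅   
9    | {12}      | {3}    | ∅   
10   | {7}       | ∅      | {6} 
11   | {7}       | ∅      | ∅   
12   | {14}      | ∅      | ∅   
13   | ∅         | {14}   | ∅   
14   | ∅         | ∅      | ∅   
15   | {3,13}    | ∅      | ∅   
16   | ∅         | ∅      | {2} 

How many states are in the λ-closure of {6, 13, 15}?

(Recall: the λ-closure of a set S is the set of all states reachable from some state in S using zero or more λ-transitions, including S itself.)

Start with {6, 13, 15}.
From 15 via λ: add 3.
From 3 via λ: add 11.
From 11 via λ: add 7.
λ-closure = {3, 6, 7, 11, 13, 15}, which has 6 states.

6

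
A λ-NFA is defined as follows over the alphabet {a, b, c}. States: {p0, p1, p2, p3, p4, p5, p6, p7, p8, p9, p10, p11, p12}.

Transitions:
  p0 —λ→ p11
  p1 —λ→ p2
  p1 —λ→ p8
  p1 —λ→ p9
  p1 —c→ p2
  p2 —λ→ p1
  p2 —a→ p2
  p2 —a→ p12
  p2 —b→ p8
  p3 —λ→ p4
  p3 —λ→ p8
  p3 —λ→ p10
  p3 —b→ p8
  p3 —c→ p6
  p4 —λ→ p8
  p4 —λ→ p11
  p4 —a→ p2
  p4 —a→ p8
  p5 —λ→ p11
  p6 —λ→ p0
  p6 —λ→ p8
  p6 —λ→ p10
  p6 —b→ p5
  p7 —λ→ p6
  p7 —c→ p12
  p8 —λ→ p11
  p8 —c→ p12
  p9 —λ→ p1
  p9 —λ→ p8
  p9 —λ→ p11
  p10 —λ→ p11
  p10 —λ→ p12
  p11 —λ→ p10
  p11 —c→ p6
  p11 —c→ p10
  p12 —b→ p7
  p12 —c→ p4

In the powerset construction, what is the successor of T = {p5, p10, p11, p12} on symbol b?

{p0, p6, p7, p8, p10, p11, p12}

p12 on b → {p7}.
No b-transition from p5, p10, p11.
Union after reading b: {p7}.
Now take the λ-closure:
From p7 via λ: add p6.
From p6 via λ: add p0, p8, p10.
From p0 via λ: add p11.
From p10 via λ: add p12.
No new states can be added; the closed set is {p0, p6, p7, p8, p10, p11, p12}.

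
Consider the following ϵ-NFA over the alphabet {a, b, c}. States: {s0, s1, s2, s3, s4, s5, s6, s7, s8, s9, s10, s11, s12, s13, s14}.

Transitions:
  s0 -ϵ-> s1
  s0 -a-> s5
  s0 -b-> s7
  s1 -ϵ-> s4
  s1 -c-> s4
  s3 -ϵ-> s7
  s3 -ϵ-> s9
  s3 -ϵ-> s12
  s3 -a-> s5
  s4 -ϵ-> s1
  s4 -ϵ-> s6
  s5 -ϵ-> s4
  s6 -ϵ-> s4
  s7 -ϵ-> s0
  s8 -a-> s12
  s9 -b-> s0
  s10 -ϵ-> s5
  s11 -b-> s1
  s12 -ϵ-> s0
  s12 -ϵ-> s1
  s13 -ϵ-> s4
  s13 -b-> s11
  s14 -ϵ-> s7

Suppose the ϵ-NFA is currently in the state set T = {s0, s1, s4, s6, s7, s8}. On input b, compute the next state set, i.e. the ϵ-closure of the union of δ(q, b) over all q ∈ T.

{s0, s1, s4, s6, s7}

s0 on b → {s7}.
No b-transition from s1, s4, s6, s7, s8.
Union after reading b: {s7}.
Now take the ϵ-closure:
From s7 via ϵ: add s0.
From s0 via ϵ: add s1.
From s1 via ϵ: add s4.
From s4 via ϵ: add s6.
No new states can be added; the closed set is {s0, s1, s4, s6, s7}.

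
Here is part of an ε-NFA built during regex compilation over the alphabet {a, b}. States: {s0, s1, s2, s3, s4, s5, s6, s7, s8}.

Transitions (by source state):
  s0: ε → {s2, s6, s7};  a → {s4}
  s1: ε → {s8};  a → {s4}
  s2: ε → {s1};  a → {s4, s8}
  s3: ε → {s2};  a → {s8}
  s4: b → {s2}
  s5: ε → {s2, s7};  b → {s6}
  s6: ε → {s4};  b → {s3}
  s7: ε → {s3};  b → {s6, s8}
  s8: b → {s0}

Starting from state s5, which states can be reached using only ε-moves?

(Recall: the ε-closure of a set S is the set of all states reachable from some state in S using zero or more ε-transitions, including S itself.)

Start with {s5}.
From s5 via ε: add s2, s7.
From s2 via ε: add s1.
From s7 via ε: add s3.
From s1 via ε: add s8.
No new states can be added; the closed set is {s1, s2, s3, s5, s7, s8}.

{s1, s2, s3, s5, s7, s8}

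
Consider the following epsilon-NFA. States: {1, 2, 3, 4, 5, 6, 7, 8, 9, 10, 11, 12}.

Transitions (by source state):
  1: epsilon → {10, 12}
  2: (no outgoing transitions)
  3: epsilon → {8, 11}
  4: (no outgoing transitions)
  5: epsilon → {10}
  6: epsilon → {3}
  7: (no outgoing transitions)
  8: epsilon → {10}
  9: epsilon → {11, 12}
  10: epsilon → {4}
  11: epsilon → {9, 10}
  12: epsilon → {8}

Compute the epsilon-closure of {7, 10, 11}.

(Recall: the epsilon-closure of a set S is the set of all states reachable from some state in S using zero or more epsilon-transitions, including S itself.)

{4, 7, 8, 9, 10, 11, 12}

Start with {7, 10, 11}.
From 10 via epsilon: add 4.
From 11 via epsilon: add 9.
From 9 via epsilon: add 12.
From 12 via epsilon: add 8.
No new states can be added; the closed set is {4, 7, 8, 9, 10, 11, 12}.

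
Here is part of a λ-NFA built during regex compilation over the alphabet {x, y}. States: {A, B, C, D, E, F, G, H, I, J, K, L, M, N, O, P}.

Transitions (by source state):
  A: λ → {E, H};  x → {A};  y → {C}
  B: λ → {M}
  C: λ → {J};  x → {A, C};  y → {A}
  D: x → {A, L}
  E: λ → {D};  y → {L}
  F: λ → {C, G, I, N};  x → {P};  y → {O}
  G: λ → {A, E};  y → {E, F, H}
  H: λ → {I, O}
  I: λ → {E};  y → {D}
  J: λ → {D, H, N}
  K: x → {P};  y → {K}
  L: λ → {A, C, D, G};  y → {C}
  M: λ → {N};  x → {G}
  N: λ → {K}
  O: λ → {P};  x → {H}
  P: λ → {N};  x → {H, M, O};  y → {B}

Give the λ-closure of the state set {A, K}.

{A, D, E, H, I, K, N, O, P}

Start with {A, K}.
From A via λ: add E, H.
From E via λ: add D.
From H via λ: add I, O.
From O via λ: add P.
From P via λ: add N.
No new states can be added; the closed set is {A, D, E, H, I, K, N, O, P}.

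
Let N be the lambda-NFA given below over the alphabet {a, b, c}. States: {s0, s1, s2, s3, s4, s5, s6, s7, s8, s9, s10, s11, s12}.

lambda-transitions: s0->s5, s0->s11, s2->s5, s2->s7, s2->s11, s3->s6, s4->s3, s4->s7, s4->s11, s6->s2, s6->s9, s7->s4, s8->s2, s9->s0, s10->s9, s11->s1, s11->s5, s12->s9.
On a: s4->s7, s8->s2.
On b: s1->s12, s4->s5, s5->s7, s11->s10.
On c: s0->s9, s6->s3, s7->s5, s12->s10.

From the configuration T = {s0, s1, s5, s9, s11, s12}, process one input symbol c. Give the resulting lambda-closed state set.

{s0, s1, s5, s9, s10, s11}

s0 on c → {s9}.
s12 on c → {s10}.
No c-transition from s1, s5, s9, s11.
Union after reading c: {s9, s10}.
Now take the lambda-closure:
From s9 via lambda: add s0.
From s0 via lambda: add s5, s11.
From s11 via lambda: add s1.
No new states can be added; the closed set is {s0, s1, s5, s9, s10, s11}.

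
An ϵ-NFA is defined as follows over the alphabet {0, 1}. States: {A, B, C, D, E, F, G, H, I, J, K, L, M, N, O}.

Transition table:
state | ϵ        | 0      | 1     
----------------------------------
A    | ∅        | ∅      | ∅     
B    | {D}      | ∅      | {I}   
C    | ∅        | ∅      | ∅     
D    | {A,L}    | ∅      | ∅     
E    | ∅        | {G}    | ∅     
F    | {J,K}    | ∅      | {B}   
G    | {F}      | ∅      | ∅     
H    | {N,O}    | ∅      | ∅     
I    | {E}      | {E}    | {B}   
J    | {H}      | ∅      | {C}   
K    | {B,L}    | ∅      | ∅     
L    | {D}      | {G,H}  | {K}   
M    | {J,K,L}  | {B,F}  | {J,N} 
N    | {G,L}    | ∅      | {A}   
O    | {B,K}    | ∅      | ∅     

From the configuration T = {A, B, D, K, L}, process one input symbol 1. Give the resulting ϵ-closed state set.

{A, B, D, E, I, K, L}

B on 1 → {I}.
L on 1 → {K}.
No 1-transition from A, D, K.
Union after reading 1: {I, K}.
Now take the ϵ-closure:
From I via ϵ: add E.
From K via ϵ: add B, L.
From B via ϵ: add D.
From D via ϵ: add A.
No new states can be added; the closed set is {A, B, D, E, I, K, L}.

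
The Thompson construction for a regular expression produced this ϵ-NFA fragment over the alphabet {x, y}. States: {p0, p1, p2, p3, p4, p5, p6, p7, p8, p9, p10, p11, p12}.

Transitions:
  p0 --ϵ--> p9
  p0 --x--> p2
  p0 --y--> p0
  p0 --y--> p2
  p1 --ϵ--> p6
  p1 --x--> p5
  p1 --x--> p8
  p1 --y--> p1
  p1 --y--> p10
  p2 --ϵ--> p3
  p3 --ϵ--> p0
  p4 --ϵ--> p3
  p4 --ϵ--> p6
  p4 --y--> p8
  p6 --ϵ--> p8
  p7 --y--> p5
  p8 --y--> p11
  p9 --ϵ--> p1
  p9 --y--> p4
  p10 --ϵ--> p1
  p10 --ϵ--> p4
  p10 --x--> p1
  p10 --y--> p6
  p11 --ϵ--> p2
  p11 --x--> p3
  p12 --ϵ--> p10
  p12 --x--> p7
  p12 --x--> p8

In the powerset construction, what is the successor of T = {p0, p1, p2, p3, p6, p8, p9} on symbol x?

p0 on x → {p2}.
p1 on x → {p5, p8}.
No x-transition from p2, p3, p6, p8, p9.
Union after reading x: {p2, p5, p8}.
Now take the ϵ-closure:
From p2 via ϵ: add p3.
From p3 via ϵ: add p0.
From p0 via ϵ: add p9.
From p9 via ϵ: add p1.
From p1 via ϵ: add p6.
No new states can be added; the closed set is {p0, p1, p2, p3, p5, p6, p8, p9}.

{p0, p1, p2, p3, p5, p6, p8, p9}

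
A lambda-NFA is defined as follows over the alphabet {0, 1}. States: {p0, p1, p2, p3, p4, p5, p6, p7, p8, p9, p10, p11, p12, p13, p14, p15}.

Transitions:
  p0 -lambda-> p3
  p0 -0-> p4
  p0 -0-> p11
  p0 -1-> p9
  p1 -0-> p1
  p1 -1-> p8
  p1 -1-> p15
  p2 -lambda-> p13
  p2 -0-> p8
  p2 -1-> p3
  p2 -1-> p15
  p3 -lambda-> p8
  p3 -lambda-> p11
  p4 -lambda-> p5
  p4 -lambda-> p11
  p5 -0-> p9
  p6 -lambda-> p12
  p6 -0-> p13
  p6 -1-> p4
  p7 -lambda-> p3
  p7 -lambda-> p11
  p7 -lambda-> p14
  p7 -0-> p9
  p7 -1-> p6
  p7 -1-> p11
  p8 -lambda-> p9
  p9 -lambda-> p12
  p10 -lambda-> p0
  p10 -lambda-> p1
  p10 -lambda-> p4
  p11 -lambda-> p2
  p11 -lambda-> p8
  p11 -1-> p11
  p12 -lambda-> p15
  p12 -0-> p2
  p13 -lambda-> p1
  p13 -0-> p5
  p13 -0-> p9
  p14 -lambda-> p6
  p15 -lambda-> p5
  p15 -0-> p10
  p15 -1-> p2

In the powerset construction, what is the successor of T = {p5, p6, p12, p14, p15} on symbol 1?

{p1, p2, p4, p5, p8, p9, p11, p12, p13, p15}

p6 on 1 → {p4}.
p15 on 1 → {p2}.
No 1-transition from p5, p12, p14.
Union after reading 1: {p2, p4}.
Now take the lambda-closure:
From p2 via lambda: add p13.
From p4 via lambda: add p5, p11.
From p11 via lambda: add p8.
From p13 via lambda: add p1.
From p8 via lambda: add p9.
From p9 via lambda: add p12.
From p12 via lambda: add p15.
No new states can be added; the closed set is {p1, p2, p4, p5, p8, p9, p11, p12, p13, p15}.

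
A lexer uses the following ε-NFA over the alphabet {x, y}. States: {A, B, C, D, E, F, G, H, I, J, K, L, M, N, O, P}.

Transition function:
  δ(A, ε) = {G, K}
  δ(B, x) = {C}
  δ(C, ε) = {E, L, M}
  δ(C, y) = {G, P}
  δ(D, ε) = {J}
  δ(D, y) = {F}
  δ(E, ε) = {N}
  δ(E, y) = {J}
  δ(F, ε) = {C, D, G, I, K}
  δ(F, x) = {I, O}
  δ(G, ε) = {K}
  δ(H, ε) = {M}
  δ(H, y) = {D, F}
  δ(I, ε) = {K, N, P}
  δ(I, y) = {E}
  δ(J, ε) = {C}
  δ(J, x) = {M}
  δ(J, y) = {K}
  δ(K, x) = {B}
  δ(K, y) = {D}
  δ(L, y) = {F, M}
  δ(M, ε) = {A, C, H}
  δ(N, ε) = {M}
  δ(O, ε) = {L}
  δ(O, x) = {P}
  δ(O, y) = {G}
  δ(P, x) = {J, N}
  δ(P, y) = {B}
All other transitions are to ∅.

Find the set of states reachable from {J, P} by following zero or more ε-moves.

{A, C, E, G, H, J, K, L, M, N, P}

Start with {J, P}.
From J via ε: add C.
From C via ε: add E, L, M.
From E via ε: add N.
From M via ε: add A, H.
From A via ε: add G, K.
No new states can be added; the closed set is {A, C, E, G, H, J, K, L, M, N, P}.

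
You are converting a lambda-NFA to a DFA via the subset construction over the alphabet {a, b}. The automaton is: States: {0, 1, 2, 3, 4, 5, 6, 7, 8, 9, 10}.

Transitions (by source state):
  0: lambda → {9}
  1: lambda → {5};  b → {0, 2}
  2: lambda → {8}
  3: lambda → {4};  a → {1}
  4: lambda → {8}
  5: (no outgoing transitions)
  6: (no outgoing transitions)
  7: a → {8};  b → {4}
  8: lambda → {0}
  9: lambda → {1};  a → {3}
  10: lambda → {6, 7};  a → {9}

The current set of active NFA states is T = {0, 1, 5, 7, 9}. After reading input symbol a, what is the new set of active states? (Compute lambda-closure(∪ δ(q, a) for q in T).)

7 on a → {8}.
9 on a → {3}.
No a-transition from 0, 1, 5.
Union after reading a: {3, 8}.
Now take the lambda-closure:
From 3 via lambda: add 4.
From 8 via lambda: add 0.
From 0 via lambda: add 9.
From 9 via lambda: add 1.
From 1 via lambda: add 5.
No new states can be added; the closed set is {0, 1, 3, 4, 5, 8, 9}.

{0, 1, 3, 4, 5, 8, 9}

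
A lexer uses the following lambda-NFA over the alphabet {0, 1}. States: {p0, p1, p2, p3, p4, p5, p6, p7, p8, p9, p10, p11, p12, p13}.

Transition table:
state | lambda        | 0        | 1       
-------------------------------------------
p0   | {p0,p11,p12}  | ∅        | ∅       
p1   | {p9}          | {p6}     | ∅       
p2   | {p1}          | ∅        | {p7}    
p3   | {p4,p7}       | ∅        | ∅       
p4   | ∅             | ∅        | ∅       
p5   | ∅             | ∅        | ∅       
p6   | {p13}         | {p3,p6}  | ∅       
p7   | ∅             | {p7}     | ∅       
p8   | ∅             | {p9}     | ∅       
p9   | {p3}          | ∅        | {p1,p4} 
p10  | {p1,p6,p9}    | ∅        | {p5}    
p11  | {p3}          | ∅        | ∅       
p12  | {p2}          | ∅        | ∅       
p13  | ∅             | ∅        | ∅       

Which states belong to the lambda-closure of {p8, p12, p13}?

Start with {p8, p12, p13}.
From p12 via lambda: add p2.
From p2 via lambda: add p1.
From p1 via lambda: add p9.
From p9 via lambda: add p3.
From p3 via lambda: add p4, p7.
No new states can be added; the closed set is {p1, p2, p3, p4, p7, p8, p9, p12, p13}.

{p1, p2, p3, p4, p7, p8, p9, p12, p13}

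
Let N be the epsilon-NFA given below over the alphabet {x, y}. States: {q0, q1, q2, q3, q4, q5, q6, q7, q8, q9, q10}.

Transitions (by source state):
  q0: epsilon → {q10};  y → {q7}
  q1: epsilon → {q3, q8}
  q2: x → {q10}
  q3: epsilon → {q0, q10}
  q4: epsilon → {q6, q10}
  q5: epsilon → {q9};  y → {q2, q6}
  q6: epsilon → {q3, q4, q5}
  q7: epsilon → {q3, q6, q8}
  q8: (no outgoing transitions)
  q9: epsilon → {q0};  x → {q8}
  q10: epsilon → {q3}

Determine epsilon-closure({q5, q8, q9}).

Start with {q5, q8, q9}.
From q9 via epsilon: add q0.
From q0 via epsilon: add q10.
From q10 via epsilon: add q3.
No new states can be added; the closed set is {q0, q3, q5, q8, q9, q10}.

{q0, q3, q5, q8, q9, q10}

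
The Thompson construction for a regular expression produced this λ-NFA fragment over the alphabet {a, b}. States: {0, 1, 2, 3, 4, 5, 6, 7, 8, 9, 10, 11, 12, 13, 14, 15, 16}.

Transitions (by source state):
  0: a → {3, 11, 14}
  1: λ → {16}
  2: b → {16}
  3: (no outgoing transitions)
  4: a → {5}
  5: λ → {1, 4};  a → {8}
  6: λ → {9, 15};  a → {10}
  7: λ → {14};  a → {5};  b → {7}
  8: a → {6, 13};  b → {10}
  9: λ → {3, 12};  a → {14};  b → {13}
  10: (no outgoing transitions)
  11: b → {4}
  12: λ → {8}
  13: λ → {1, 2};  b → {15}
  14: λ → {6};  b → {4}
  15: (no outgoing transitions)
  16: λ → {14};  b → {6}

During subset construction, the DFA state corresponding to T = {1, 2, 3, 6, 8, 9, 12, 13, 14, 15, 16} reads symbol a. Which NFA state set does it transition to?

{1, 2, 3, 6, 8, 9, 10, 12, 13, 14, 15, 16}

6 on a → {10}.
8 on a → {6, 13}.
9 on a → {14}.
No a-transition from 1, 2, 3, 12, 13, 14, 15, 16.
Union after reading a: {6, 10, 13, 14}.
Now take the λ-closure:
From 6 via λ: add 9, 15.
From 13 via λ: add 1, 2.
From 1 via λ: add 16.
From 9 via λ: add 3, 12.
From 12 via λ: add 8.
No new states can be added; the closed set is {1, 2, 3, 6, 8, 9, 10, 12, 13, 14, 15, 16}.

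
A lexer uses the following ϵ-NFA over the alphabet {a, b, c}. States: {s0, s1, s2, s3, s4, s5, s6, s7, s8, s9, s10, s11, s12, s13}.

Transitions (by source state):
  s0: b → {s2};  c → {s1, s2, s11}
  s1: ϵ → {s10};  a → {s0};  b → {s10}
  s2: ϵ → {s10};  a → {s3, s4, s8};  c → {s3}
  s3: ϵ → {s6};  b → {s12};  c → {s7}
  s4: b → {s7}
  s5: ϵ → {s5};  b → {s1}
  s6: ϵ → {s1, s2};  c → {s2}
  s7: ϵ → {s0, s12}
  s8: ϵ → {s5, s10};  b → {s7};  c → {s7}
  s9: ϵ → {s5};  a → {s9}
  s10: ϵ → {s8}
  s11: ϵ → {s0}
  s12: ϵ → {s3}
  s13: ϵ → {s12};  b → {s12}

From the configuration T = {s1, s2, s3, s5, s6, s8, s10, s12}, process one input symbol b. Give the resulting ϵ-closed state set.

s1 on b → {s10}.
s3 on b → {s12}.
s5 on b → {s1}.
s8 on b → {s7}.
No b-transition from s2, s6, s10, s12.
Union after reading b: {s1, s7, s10, s12}.
Now take the ϵ-closure:
From s7 via ϵ: add s0.
From s10 via ϵ: add s8.
From s12 via ϵ: add s3.
From s3 via ϵ: add s6.
From s8 via ϵ: add s5.
From s6 via ϵ: add s2.
No new states can be added; the closed set is {s0, s1, s2, s3, s5, s6, s7, s8, s10, s12}.

{s0, s1, s2, s3, s5, s6, s7, s8, s10, s12}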